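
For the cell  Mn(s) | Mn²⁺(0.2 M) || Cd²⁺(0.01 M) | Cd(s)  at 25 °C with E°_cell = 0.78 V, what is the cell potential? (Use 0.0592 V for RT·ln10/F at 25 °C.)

0.741 V

Balancing electrons gives n = 2; the reaction quotient is Q = [Mn²⁺]/[Cd²⁺] = 20.0.
At 25 °C, E = E° − (0.0592/n) log Q = 0.78 − (0.0592/2)(1.301) = 0.780 − 0.039 = 0.741 V.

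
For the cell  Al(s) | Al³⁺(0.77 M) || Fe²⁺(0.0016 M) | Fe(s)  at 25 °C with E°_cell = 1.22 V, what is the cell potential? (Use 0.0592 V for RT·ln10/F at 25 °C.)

1.14 V

Balancing electrons gives n = 6; the reaction quotient is Q = [Al³⁺]^2/[Fe²⁺]^3 = 1.45 × 10^8.
At 25 °C, E = E° − (0.0592/n) log Q = 1.22 − (0.0592/6)(8.161) = 1.220 − 0.081 = 1.139 V.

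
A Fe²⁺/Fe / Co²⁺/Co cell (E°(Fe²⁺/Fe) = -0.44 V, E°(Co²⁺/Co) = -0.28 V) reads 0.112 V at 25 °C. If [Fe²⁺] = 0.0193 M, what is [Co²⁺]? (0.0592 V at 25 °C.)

4.6 × 10^-4 M

From the Nernst equation, log Q = n(E° − E)/0.0592 = 2(0.16 − 0.112)/0.0592 = 1.622, so Q = 41.8.
With Q = [Fe²⁺]/[Co²⁺] and the known concentrations, [Co²⁺] in the denominator gives [Co²⁺] = 4.6 × 10^-4 M.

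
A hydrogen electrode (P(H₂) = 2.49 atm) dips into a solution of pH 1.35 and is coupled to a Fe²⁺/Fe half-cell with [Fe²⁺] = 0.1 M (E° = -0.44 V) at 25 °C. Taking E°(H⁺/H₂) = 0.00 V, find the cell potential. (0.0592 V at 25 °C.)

0.38 V

The hydrogen couple is the cathode, so E°_cell = 0.44 V; n = 2.
[H⁺] = 10^(−1.35) = 0.045 M, and Q = [Fe²⁺]·P(H₂) / [H⁺]^2 = 125.
E = E° − (0.0592/2) log Q = 0.44 − (0.0592/2)(2.096) = 0.378 V.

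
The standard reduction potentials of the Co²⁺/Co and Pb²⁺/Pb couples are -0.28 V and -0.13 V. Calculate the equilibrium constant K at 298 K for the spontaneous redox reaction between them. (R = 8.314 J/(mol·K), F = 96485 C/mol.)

1.2 × 10^5

E°_cell = -0.13 − (-0.28) = 0.15 V, with n = 2 electrons transferred.
At equilibrium E = 0, so the Nernst equation gives ln K = nFE°/RT = (2)(96485)(0.15)/((8.314)(298)) = 11.68.
K = e^11.68 = 1.2 × 10^5.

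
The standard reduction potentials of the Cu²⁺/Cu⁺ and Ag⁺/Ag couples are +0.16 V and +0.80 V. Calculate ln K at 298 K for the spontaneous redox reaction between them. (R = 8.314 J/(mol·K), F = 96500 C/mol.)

ln K = 24.9

E°_cell = +0.80 − (+0.16) = 0.64 V, with n = 1 electron transferred.
At equilibrium E = 0, so the Nernst equation gives ln K = nFE°/RT = (1)(96500)(0.64)/((8.314)(298)) = 24.93.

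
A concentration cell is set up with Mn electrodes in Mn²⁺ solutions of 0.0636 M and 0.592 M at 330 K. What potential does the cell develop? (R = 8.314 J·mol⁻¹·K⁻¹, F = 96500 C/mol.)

Both half-cells are Mn²⁺/Mn, so E°_cell = 0. The concentrated side is the cathode; the cell reaction moves Mn²⁺ from high to low concentration with n = 2.
Q = [Mn²⁺]_dilute/[Mn²⁺]_conc = 0.0636/0.592 = 0.107.
E = 0 − (RT/nF) ln Q = −((8.314×330)/(2×96500))(-2.231) = 0.0317 V.

0.032 V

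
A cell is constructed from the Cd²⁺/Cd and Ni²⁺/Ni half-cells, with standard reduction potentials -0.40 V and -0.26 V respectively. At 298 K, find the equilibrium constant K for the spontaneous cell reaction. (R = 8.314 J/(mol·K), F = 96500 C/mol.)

5.4 × 10^4

E°_cell = -0.26 − (-0.40) = 0.14 V, with n = 2 electrons transferred.
At equilibrium E = 0, so the Nernst equation gives ln K = nFE°/RT = (2)(96500)(0.14)/((8.314)(298)) = 10.91.
K = e^10.91 = 5.4 × 10^4.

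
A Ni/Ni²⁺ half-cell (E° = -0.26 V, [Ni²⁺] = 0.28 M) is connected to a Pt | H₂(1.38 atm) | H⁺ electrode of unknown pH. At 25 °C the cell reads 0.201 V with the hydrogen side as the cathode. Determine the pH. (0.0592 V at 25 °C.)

E°_cell = 0.26 V and n = 2.
log Q = n(E° − E)/0.0592 = 2×(0.26 − 0.201)/0.0592 = 1.993.
With Q = [Ni²⁺]·P(H₂) / [H⁺]^2, solving for [H⁺] gives log[H⁺] = -1.203, so pH = 1.20.

pH = 1.20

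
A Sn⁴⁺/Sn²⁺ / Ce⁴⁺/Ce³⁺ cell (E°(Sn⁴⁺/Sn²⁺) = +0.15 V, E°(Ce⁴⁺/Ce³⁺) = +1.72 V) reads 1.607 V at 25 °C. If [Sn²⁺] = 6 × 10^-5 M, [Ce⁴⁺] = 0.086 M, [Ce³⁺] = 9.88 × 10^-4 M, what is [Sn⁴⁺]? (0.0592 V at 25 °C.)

0.026 M

From the Nernst equation, log Q = n(E° − E)/0.0592 = 2(1.57 − 1.607)/0.0592 = -1.250, so Q = 0.0562.
With Q = [Sn⁴⁺]·[Ce³⁺]^2/([Sn²⁺]·[Ce⁴⁺]^2) and the known concentrations, [Sn⁴⁺] in the numerator gives [Sn⁴⁺] = 0.026 M.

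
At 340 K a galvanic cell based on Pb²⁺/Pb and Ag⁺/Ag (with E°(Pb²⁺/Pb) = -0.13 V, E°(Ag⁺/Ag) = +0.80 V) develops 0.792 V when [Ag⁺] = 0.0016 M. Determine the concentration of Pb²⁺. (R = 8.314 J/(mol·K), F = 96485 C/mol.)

From the Nernst equation, ln Q = nF(E° − E)/RT = 2×96485×(0.93 − 0.792)/(8.314×340) = 9.421, so Q = 1.23 × 10^4.
With Q = [Pb²⁺]/[Ag⁺]^2 and the known concentrations, [Pb²⁺] in the numerator gives [Pb²⁺] = 0.032 M.

0.032 M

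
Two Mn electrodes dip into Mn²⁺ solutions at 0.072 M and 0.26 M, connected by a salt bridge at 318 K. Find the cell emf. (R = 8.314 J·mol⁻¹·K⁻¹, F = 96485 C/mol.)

0.018 V

Both half-cells are Mn²⁺/Mn, so E°_cell = 0. The concentrated side is the cathode; the cell reaction moves Mn²⁺ from high to low concentration with n = 2.
Q = [Mn²⁺]_dilute/[Mn²⁺]_conc = 0.072/0.26 = 0.277.
E = 0 − (RT/nF) ln Q = −((8.314×318)/(2×96485))(-1.284) = 0.0176 V.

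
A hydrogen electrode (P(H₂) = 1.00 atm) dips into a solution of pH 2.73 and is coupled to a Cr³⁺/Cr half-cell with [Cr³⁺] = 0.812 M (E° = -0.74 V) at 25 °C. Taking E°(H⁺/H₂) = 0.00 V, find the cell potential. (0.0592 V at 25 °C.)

0.58 V

The hydrogen couple is the cathode, so E°_cell = 0.74 V; n = 6.
[H⁺] = 10^(−2.73) = 0.0019 M, and Q = [Cr³⁺]^2·P(H₂)^3 / [H⁺]^6 = 1.58 × 10^16.
E = E° − (0.0592/6) log Q = 0.74 − (0.0592/6)(16.199) = 0.580 V.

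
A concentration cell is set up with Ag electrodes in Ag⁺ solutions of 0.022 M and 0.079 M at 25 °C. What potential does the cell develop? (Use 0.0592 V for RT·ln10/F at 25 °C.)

Both half-cells are Ag⁺/Ag, so E°_cell = 0. The concentrated side is the cathode; the cell reaction moves Ag⁺ from high to low concentration with n = 1.
Q = [Ag⁺]_dilute/[Ag⁺]_conc = 0.022/0.079 = 0.278.
E = 0 − (0.0592/1) log Q = −(0.0592/1)(-0.555) = 0.0329 V.

0.033 V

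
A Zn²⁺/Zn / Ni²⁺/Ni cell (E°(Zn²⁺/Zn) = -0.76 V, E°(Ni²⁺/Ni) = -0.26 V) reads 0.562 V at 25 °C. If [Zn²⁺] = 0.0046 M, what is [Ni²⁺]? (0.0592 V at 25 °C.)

From the Nernst equation, log Q = n(E° − E)/0.0592 = 2(0.50 − 0.562)/0.0592 = -2.095, so Q = 0.00804.
With Q = [Zn²⁺]/[Ni²⁺] and the known concentrations, [Ni²⁺] in the denominator gives [Ni²⁺] = 0.57 M.

0.57 M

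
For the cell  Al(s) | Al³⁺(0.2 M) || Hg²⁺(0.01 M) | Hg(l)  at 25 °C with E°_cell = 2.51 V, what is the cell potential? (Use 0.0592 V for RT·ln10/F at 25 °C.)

2.46 V

Balancing electrons gives n = 6; the reaction quotient is Q = [Al³⁺]^2/[Hg²⁺]^3 = 4 × 10^4.
At 25 °C, E = E° − (0.0592/n) log Q = 2.51 − (0.0592/6)(4.602) = 2.510 − 0.045 = 2.465 V.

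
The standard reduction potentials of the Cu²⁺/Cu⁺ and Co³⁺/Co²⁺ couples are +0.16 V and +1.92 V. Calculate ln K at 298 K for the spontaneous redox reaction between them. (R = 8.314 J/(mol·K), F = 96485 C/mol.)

E°_cell = +1.92 − (+0.16) = 1.76 V, with n = 1 electron transferred.
At equilibrium E = 0, so the Nernst equation gives ln K = nFE°/RT = (1)(96485)(1.76)/((8.314)(298)) = 68.54.

ln K = 68.5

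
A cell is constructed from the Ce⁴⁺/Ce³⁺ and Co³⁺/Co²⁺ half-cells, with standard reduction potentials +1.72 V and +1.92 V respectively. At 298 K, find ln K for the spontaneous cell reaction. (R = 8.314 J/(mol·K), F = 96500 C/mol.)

ln K = 7.8

E°_cell = +1.92 − (+1.72) = 0.20 V, with n = 1 electron transferred.
At equilibrium E = 0, so the Nernst equation gives ln K = nFE°/RT = (1)(96500)(0.20)/((8.314)(298)) = 7.79.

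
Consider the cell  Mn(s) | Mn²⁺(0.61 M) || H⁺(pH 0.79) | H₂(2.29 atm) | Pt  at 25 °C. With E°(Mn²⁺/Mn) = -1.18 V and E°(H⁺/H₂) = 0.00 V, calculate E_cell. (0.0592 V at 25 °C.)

The hydrogen couple is the cathode, so E°_cell = 1.18 V; n = 2.
[H⁺] = 10^(−0.79) = 0.16 M, and Q = [Mn²⁺]·P(H₂) / [H⁺]^2 = 53.1.
E = E° − (0.0592/2) log Q = 1.18 − (0.0592/2)(1.725) = 1.129 V.

1.13 V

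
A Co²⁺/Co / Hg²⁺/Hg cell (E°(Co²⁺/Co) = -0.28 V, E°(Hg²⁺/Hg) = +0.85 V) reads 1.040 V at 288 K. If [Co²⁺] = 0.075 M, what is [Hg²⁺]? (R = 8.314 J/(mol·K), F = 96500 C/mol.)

From the Nernst equation, ln Q = nF(E° − E)/RT = 2×96500×(1.13 − 1.040)/(8.314×288) = 7.254, so Q = 1410.
With Q = [Co²⁺]/[Hg²⁺] and the known concentrations, [Hg²⁺] in the denominator gives [Hg²⁺] = 5.3 × 10^-5 M.

5.3 × 10^-5 M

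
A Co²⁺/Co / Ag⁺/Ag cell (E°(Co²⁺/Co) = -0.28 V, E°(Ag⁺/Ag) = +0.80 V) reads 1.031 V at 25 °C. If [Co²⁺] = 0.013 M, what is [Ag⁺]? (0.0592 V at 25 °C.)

0.017 M

From the Nernst equation, log Q = n(E° − E)/0.0592 = 2(1.08 − 1.031)/0.0592 = 1.655, so Q = 45.2.
With Q = [Co²⁺]/[Ag⁺]^2 and the known concentrations, [Ag⁺]^2 in the denominator gives [Ag⁺] = 0.017 M.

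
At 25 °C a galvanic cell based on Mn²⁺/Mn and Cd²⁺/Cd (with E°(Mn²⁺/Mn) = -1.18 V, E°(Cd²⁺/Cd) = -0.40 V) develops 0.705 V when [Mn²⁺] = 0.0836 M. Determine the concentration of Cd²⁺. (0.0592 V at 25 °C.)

2.4 × 10^-4 M

From the Nernst equation, log Q = n(E° − E)/0.0592 = 2(0.78 − 0.705)/0.0592 = 2.534, so Q = 342.
With Q = [Mn²⁺]/[Cd²⁺] and the known concentrations, [Cd²⁺] in the denominator gives [Cd²⁺] = 2.4 × 10^-4 M.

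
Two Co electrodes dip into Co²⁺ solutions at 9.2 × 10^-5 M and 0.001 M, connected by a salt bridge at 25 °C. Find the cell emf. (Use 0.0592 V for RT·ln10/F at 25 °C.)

0.031 V

Both half-cells are Co²⁺/Co, so E°_cell = 0. The concentrated side is the cathode; the cell reaction moves Co²⁺ from high to low concentration with n = 2.
Q = [Co²⁺]_dilute/[Co²⁺]_conc = 9.2 × 10^-5/0.001 = 0.0920.
E = 0 − (0.0592/2) log Q = −(0.0592/2)(-1.036) = 0.0307 V.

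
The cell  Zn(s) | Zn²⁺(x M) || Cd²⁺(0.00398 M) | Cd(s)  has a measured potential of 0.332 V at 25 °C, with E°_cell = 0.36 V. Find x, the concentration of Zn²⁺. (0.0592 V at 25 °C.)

0.035 M

From the Nernst equation, log Q = n(E° − E)/0.0592 = 2(0.36 − 0.332)/0.0592 = 0.946, so Q = 8.83.
With Q = [Zn²⁺]/[Cd²⁺] and the known concentrations, [Zn²⁺] in the numerator gives [Zn²⁺] = 0.035 M.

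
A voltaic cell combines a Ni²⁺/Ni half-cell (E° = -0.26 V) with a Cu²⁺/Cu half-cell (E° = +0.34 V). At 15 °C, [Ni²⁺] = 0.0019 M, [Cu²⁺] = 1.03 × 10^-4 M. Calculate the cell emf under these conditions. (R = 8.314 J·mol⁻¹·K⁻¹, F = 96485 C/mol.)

The Cu²⁺/Cu couple has the higher reduction potential and acts as the cathode, so E°_cell = +0.34 − (-0.26) = 0.60 V.
Balancing electrons gives n = 2; the reaction quotient is Q = [Ni²⁺]/[Cu²⁺] = 18.4.
E = E° − (RT/nF) ln Q = 0.60 − (8.314×288)/(2×96485) × (2.915) = 0.600 − 0.036 = 0.564 V.

0.564 V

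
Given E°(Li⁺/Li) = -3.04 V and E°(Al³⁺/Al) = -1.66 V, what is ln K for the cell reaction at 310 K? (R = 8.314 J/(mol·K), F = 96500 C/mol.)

ln K = 155.0

E°_cell = -1.66 − (-3.04) = 1.38 V, with n = 3 electrons transferred.
At equilibrium E = 0, so the Nernst equation gives ln K = nFE°/RT = (3)(96500)(1.38)/((8.314)(310)) = 155.01.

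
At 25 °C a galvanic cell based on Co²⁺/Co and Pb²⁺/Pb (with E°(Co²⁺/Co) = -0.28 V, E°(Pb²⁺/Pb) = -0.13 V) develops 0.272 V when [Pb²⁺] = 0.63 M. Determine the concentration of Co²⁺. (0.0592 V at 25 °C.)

4.8 × 10^-5 M

From the Nernst equation, log Q = n(E° − E)/0.0592 = 2(0.15 − 0.272)/0.0592 = -4.122, so Q = 7.56 × 10^-5.
With Q = [Co²⁺]/[Pb²⁺] and the known concentrations, [Co²⁺] in the numerator gives [Co²⁺] = 4.8 × 10^-5 M.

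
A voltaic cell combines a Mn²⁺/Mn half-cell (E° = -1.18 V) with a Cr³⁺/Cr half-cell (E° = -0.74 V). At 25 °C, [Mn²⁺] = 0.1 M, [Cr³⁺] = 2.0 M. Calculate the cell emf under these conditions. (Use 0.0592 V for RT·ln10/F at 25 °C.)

The Cr³⁺/Cr couple has the higher reduction potential and acts as the cathode, so E°_cell = -0.74 − (-1.18) = 0.44 V.
Balancing electrons gives n = 6; the reaction quotient is Q = [Mn²⁺]^3/[Cr³⁺]^2 = 2.5 × 10^-4.
At 25 °C, E = E° − (0.0592/n) log Q = 0.44 − (0.0592/6)(-3.602) = 0.440 + 0.036 = 0.476 V.

0.476 V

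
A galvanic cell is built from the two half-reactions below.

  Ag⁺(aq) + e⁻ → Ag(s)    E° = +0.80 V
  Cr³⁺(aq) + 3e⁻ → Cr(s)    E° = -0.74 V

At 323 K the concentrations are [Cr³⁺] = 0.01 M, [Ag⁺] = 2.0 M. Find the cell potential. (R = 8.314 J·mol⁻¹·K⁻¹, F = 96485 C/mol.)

1.60 V

The Ag⁺/Ag couple has the higher reduction potential and acts as the cathode, so E°_cell = +0.80 − (-0.74) = 1.54 V.
Balancing electrons gives n = 3; the reaction quotient is Q = [Cr³⁺]/[Ag⁺]^3 = 0.00125.
E = E° − (RT/nF) ln Q = 1.54 − (8.314×323)/(3×96485) × (-6.685) = 1.540 + 0.062 = 1.602 V.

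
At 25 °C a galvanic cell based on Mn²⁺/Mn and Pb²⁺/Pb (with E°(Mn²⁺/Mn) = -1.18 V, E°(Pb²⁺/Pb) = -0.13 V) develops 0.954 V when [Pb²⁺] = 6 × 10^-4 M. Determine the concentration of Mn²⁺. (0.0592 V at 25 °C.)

1.1 M

From the Nernst equation, log Q = n(E° − E)/0.0592 = 2(1.05 − 0.954)/0.0592 = 3.243, so Q = 1750.
With Q = [Mn²⁺]/[Pb²⁺] and the known concentrations, [Mn²⁺] in the numerator gives [Mn²⁺] = 1.1 M.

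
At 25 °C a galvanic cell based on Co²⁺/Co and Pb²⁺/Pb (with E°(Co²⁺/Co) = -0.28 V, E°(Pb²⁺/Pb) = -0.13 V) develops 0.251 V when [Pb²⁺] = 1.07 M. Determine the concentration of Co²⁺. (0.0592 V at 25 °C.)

4.1 × 10^-4 M

From the Nernst equation, log Q = n(E° − E)/0.0592 = 2(0.15 − 0.251)/0.0592 = -3.412, so Q = 3.87 × 10^-4.
With Q = [Co²⁺]/[Pb²⁺] and the known concentrations, [Co²⁺] in the numerator gives [Co²⁺] = 4.1 × 10^-4 M.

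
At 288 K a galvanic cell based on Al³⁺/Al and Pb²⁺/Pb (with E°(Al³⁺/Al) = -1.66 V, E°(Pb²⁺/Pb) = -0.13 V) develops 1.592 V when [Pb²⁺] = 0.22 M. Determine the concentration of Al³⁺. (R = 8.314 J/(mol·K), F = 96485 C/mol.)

5.7 × 10^-5 M

From the Nernst equation, ln Q = nF(E° − E)/RT = 6×96485×(1.53 − 1.592)/(8.314×288) = -14.990, so Q = 3.09 × 10^-7.
With Q = [Al³⁺]^2/[Pb²⁺]^3 and the known concentrations, [Al³⁺]^2 in the numerator gives [Al³⁺] = 5.7 × 10^-5 M.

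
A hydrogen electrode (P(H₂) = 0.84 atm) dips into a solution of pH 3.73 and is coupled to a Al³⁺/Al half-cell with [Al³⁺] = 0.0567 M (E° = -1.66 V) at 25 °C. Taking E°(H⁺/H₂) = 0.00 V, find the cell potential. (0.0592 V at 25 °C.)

1.47 V

The hydrogen couple is the cathode, so E°_cell = 1.66 V; n = 6.
[H⁺] = 10^(−3.73) = 1.9 × 10^-4 M, and Q = [Al³⁺]^2·P(H₂)^3 / [H⁺]^6 = 4.57 × 10^19.
E = E° − (0.0592/6) log Q = 1.66 − (0.0592/6)(19.660) = 1.466 V.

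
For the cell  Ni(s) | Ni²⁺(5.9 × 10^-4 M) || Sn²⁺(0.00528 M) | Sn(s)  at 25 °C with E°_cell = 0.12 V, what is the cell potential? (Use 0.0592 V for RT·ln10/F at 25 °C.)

0.148 V

Balancing electrons gives n = 2; the reaction quotient is Q = [Ni²⁺]/[Sn²⁺] = 0.112.
At 25 °C, E = E° − (0.0592/n) log Q = 0.12 − (0.0592/2)(-0.952) = 0.120 + 0.028 = 0.148 V.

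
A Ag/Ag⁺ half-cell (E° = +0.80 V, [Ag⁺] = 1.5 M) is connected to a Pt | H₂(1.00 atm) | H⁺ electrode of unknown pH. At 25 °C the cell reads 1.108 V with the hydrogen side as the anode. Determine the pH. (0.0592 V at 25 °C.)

E°_cell = 0.80 V and n = 2.
log Q = n(E° − E)/0.0592 = 2×(0.80 − 1.108)/0.0592 = -10.405.
With Q = [H⁺]^2 / ([Ag⁺]^2·P(H₂)), solving for [H⁺] gives log[H⁺] = -5.027, so pH = 5.03.

pH = 5.03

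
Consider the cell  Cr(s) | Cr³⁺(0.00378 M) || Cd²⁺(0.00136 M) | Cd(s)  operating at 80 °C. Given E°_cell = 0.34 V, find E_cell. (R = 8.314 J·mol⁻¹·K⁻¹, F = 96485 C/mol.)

Balancing electrons gives n = 6; the reaction quotient is Q = [Cr³⁺]^2/[Cd²⁺]^3 = 5680.
E = E° − (RT/nF) ln Q = 0.34 − (8.314×353)/(6×96485) × (8.645) = 0.340 − 0.044 = 0.296 V.

0.296 V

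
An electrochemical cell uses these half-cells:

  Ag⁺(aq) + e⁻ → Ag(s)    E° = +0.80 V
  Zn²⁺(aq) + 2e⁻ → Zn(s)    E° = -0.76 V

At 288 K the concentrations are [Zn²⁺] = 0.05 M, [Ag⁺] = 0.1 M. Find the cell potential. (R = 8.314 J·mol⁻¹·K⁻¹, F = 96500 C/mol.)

1.54 V

The Ag⁺/Ag couple has the higher reduction potential and acts as the cathode, so E°_cell = +0.80 − (-0.76) = 1.56 V.
Balancing electrons gives n = 2; the reaction quotient is Q = [Zn²⁺]/[Ag⁺]^2 = 5.00.
E = E° − (RT/nF) ln Q = 1.56 − (8.314×288)/(2×96500) × (1.609) = 1.560 − 0.020 = 1.540 V.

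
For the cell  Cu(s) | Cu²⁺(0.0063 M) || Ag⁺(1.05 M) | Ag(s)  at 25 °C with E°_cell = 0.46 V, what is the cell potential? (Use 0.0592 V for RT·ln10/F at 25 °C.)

Balancing electrons gives n = 2; the reaction quotient is Q = [Cu²⁺]/[Ag⁺]^2 = 0.00571.
At 25 °C, E = E° − (0.0592/n) log Q = 0.46 − (0.0592/2)(-2.243) = 0.460 + 0.066 = 0.526 V.

0.526 V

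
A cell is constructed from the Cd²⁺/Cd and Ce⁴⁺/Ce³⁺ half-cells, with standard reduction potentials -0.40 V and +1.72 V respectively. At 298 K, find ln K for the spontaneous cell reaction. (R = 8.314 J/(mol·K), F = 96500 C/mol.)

ln K = 165.1

E°_cell = +1.72 − (-0.40) = 2.12 V, with n = 2 electrons transferred.
At equilibrium E = 0, so the Nernst equation gives ln K = nFE°/RT = (2)(96500)(2.12)/((8.314)(298)) = 165.15.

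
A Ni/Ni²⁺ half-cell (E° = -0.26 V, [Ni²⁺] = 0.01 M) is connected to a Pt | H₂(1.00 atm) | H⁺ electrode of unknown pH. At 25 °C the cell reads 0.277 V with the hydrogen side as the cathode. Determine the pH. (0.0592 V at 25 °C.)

E°_cell = 0.26 V and n = 2.
log Q = n(E° − E)/0.0592 = 2×(0.26 − 0.277)/0.0592 = -0.574.
With Q = [Ni²⁺]·P(H₂) / [H⁺]^2, solving for [H⁺] gives log[H⁺] = -0.713, so pH = 0.71.

pH = 0.71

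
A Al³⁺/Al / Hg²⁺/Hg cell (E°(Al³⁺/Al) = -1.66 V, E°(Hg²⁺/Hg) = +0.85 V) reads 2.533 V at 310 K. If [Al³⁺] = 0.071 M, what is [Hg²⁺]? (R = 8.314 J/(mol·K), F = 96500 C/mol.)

From the Nernst equation, ln Q = nF(E° − E)/RT = 6×96500×(2.51 − 2.533)/(8.314×310) = -5.167, so Q = 0.00570.
With Q = [Al³⁺]^2/[Hg²⁺]^3 and the known concentrations, [Hg²⁺]^3 in the denominator gives [Hg²⁺] = 0.96 M.

0.96 M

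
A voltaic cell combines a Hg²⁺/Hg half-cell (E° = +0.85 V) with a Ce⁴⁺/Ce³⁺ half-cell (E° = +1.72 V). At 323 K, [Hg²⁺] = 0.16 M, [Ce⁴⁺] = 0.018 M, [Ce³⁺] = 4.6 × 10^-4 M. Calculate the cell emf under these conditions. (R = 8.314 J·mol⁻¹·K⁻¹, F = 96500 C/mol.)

The Ce⁴⁺/Ce³⁺ couple has the higher reduction potential and acts as the cathode, so E°_cell = +1.72 − (+0.85) = 0.87 V.
Balancing electrons gives n = 2; the reaction quotient is Q = [Hg²⁺]·[Ce³⁺]^2/[Ce⁴⁺]^2 = 1.04 × 10^-4.
E = E° − (RT/nF) ln Q = 0.87 − (8.314×323)/(2×96500) × (-9.166) = 0.870 + 0.128 = 0.998 V.

0.998 V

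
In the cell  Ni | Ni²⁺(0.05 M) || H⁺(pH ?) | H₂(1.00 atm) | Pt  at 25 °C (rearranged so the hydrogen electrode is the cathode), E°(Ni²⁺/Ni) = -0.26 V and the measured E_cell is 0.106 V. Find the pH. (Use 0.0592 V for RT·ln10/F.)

E°_cell = 0.26 V and n = 2.
log Q = n(E° − E)/0.0592 = 2×(0.26 − 0.106)/0.0592 = 5.203.
With Q = [Ni²⁺]·P(H₂) / [H⁺]^2, solving for [H⁺] gives log[H⁺] = -3.252, so pH = 3.25.

pH = 3.25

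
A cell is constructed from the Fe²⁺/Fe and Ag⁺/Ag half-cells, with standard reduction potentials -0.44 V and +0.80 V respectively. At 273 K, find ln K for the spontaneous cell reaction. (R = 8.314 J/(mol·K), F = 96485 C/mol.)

ln K = 105.4

E°_cell = +0.80 − (-0.44) = 1.24 V, with n = 2 electrons transferred.
At equilibrium E = 0, so the Nernst equation gives ln K = nFE°/RT = (2)(96485)(1.24)/((8.314)(273)) = 105.42.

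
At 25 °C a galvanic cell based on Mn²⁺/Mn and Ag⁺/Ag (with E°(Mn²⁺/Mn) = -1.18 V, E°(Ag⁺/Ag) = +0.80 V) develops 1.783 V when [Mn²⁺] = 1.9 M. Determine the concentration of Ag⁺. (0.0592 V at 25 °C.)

From the Nernst equation, log Q = n(E° − E)/0.0592 = 2(1.98 − 1.783)/0.0592 = 6.655, so Q = 4.52 × 10^6.
With Q = [Mn²⁺]/[Ag⁺]^2 and the known concentrations, [Ag⁺]^2 in the denominator gives [Ag⁺] = 6.5 × 10^-4 M.

6.5 × 10^-4 M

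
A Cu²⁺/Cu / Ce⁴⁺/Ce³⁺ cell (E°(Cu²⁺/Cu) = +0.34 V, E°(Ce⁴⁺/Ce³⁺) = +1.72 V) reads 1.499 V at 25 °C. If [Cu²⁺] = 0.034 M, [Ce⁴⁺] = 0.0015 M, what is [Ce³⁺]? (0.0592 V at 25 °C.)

7.9 × 10^-5 M

From the Nernst equation, log Q = n(E° − E)/0.0592 = 2(1.38 − 1.499)/0.0592 = -4.020, so Q = 9.54 × 10^-5.
With Q = [Cu²⁺]·[Ce³⁺]^2/[Ce⁴⁺]^2 and the known concentrations, [Ce³⁺]^2 in the numerator gives [Ce³⁺] = 7.9 × 10^-5 M.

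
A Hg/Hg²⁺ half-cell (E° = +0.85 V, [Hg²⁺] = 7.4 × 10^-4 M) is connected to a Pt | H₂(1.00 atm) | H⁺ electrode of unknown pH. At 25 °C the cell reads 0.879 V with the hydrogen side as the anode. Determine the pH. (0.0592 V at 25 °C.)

pH = 2.06

E°_cell = 0.85 V and n = 2.
log Q = n(E° − E)/0.0592 = 2×(0.85 − 0.879)/0.0592 = -0.980.
With Q = [H⁺]^2 / ([Hg²⁺]·P(H₂)), solving for [H⁺] gives log[H⁺] = -2.055, so pH = 2.06.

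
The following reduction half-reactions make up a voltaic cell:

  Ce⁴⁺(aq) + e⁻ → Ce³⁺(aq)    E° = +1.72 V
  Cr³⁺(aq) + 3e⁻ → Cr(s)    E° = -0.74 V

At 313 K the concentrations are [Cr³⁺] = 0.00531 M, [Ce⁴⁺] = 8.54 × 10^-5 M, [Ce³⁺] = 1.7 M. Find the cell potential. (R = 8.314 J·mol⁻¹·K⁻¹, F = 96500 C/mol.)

The Ce⁴⁺/Ce³⁺ couple has the higher reduction potential and acts as the cathode, so E°_cell = +1.72 − (-0.74) = 2.46 V.
Balancing electrons gives n = 3; the reaction quotient is Q = [Cr³⁺]·[Ce³⁺]^3/[Ce⁴⁺]^3 = 4.19 × 10^10.
E = E° − (RT/nF) ln Q = 2.46 − (8.314×313)/(3×96500) × (24.458) = 2.460 − 0.220 = 2.240 V.

2.24 V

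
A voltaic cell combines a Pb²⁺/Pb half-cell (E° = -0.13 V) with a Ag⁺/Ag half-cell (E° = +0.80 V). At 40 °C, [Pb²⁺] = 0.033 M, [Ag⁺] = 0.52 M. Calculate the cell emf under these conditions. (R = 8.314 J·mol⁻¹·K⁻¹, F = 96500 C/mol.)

The Ag⁺/Ag couple has the higher reduction potential and acts as the cathode, so E°_cell = +0.80 − (-0.13) = 0.93 V.
Balancing electrons gives n = 2; the reaction quotient is Q = [Pb²⁺]/[Ag⁺]^2 = 0.122.
E = E° − (RT/nF) ln Q = 0.93 − (8.314×313)/(2×96500) × (-2.103) = 0.930 + 0.028 = 0.958 V.

0.958 V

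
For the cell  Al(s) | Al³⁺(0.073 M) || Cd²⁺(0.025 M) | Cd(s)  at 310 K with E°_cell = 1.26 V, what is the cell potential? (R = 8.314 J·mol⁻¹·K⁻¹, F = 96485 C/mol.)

Balancing electrons gives n = 6; the reaction quotient is Q = [Al³⁺]^2/[Cd²⁺]^3 = 341.
E = E° − (RT/nF) ln Q = 1.26 − (8.314×310)/(6×96485) × (5.832) = 1.260 − 0.026 = 1.234 V.

1.23 V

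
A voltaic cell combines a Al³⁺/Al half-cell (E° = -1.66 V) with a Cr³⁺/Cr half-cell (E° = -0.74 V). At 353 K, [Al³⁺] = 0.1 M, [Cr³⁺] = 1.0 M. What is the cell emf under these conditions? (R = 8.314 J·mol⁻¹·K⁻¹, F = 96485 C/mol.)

The Cr³⁺/Cr couple has the higher reduction potential and acts as the cathode, so E°_cell = -0.74 − (-1.66) = 0.92 V.
Balancing electrons gives n = 3; the reaction quotient is Q = [Al³⁺]/[Cr³⁺] = 0.100.
E = E° − (RT/nF) ln Q = 0.92 − (8.314×353)/(3×96485) × (-2.303) = 0.920 + 0.023 = 0.943 V.

0.943 V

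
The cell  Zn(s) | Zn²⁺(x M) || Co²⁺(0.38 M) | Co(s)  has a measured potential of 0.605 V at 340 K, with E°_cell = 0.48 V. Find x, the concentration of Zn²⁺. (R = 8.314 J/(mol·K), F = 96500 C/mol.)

From the Nernst equation, ln Q = nF(E° − E)/RT = 2×96500×(0.48 − 0.605)/(8.314×340) = -8.535, so Q = 1.97 × 10^-4.
With Q = [Zn²⁺]/[Co²⁺] and the known concentrations, [Zn²⁺] in the numerator gives [Zn²⁺] = 7.5 × 10^-5 M.

7.5 × 10^-5 M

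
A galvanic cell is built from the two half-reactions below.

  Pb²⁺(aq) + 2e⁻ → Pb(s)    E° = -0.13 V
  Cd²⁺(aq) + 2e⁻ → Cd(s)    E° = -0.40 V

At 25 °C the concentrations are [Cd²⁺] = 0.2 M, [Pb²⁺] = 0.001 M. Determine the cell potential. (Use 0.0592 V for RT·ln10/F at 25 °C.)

0.202 V

The Pb²⁺/Pb couple has the higher reduction potential and acts as the cathode, so E°_cell = -0.13 − (-0.40) = 0.27 V.
Balancing electrons gives n = 2; the reaction quotient is Q = [Cd²⁺]/[Pb²⁺] = 200.
At 25 °C, E = E° − (0.0592/n) log Q = 0.27 − (0.0592/2)(2.301) = 0.270 − 0.068 = 0.202 V.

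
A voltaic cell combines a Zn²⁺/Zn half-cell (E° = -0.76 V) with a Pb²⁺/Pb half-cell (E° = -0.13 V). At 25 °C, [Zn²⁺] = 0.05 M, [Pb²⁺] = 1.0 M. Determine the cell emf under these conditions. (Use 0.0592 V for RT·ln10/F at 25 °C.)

The Pb²⁺/Pb couple has the higher reduction potential and acts as the cathode, so E°_cell = -0.13 − (-0.76) = 0.63 V.
Balancing electrons gives n = 2; the reaction quotient is Q = [Zn²⁺]/[Pb²⁺] = 0.0500.
At 25 °C, E = E° − (0.0592/n) log Q = 0.63 − (0.0592/2)(-1.301) = 0.630 + 0.039 = 0.669 V.

0.669 V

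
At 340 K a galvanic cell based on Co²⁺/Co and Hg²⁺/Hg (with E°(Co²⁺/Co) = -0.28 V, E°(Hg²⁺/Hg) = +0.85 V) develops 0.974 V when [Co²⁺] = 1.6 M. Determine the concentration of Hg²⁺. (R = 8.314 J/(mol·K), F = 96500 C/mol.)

3.8 × 10^-5 M

From the Nernst equation, ln Q = nF(E° − E)/RT = 2×96500×(1.13 − 0.974)/(8.314×340) = 10.651, so Q = 4.22 × 10^4.
With Q = [Co²⁺]/[Hg²⁺] and the known concentrations, [Hg²⁺] in the denominator gives [Hg²⁺] = 3.8 × 10^-5 M.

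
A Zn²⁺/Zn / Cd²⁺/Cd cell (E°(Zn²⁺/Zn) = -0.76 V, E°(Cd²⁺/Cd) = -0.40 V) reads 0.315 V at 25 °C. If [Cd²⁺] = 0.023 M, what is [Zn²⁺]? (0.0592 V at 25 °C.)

0.76 M

From the Nernst equation, log Q = n(E° − E)/0.0592 = 2(0.36 − 0.315)/0.0592 = 1.520, so Q = 33.1.
With Q = [Zn²⁺]/[Cd²⁺] and the known concentrations, [Zn²⁺] in the numerator gives [Zn²⁺] = 0.76 M.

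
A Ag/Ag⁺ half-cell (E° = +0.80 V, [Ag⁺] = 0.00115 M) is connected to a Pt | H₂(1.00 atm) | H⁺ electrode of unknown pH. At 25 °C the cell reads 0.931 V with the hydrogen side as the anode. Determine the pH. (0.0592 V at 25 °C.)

pH = 5.15

E°_cell = 0.80 V and n = 2.
log Q = n(E° − E)/0.0592 = 2×(0.80 − 0.931)/0.0592 = -4.426.
With Q = [H⁺]^2 / ([Ag⁺]^2·P(H₂)), solving for [H⁺] gives log[H⁺] = -5.152, so pH = 5.15.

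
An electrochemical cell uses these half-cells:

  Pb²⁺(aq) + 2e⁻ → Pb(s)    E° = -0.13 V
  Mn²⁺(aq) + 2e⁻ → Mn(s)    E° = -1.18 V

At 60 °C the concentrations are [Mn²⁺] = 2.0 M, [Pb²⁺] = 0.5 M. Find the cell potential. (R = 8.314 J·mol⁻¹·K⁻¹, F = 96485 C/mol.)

The Pb²⁺/Pb couple has the higher reduction potential and acts as the cathode, so E°_cell = -0.13 − (-1.18) = 1.05 V.
Balancing electrons gives n = 2; the reaction quotient is Q = [Mn²⁺]/[Pb²⁺] = 4.00.
E = E° − (RT/nF) ln Q = 1.05 − (8.314×333)/(2×96485) × (1.386) = 1.050 − 0.020 = 1.030 V.

1.03 V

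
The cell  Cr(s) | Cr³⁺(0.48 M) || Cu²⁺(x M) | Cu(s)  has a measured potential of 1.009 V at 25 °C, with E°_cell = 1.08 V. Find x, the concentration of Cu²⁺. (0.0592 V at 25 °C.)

From the Nernst equation, log Q = n(E° − E)/0.0592 = 6(1.08 − 1.009)/0.0592 = 7.196, so Q = 1.57 × 10^7.
With Q = [Cr³⁺]^2/[Cu²⁺]^3 and the known concentrations, [Cu²⁺]^3 in the denominator gives [Cu²⁺] = 0.0024 M.

0.0024 M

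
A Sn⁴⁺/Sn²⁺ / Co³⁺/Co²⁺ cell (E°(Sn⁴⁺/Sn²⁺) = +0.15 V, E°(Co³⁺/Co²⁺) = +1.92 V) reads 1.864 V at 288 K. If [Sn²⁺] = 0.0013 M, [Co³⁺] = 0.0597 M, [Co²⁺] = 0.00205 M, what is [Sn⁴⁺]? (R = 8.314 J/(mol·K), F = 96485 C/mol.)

5.7 × 10^-4 M

From the Nernst equation, ln Q = nF(E° − E)/RT = 2×96485×(1.77 − 1.864)/(8.314×288) = -7.576, so Q = 5.13 × 10^-4.
With Q = [Sn⁴⁺]·[Co²⁺]^2/([Sn²⁺]·[Co³⁺]^2) and the known concentrations, [Sn⁴⁺] in the numerator gives [Sn⁴⁺] = 5.7 × 10^-4 M.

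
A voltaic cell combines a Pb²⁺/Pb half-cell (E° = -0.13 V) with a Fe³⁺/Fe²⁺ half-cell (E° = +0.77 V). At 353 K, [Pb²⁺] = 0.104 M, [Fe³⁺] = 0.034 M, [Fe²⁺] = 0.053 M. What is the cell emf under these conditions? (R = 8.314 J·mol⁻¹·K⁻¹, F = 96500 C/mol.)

The Fe³⁺/Fe²⁺ couple has the higher reduction potential and acts as the cathode, so E°_cell = +0.77 − (-0.13) = 0.90 V.
Balancing electrons gives n = 2; the reaction quotient is Q = [Pb²⁺]·[Fe²⁺]^2/[Fe³⁺]^2 = 0.253.
E = E° − (RT/nF) ln Q = 0.90 − (8.314×353)/(2×96500) × (-1.376) = 0.900 + 0.021 = 0.921 V.

0.921 V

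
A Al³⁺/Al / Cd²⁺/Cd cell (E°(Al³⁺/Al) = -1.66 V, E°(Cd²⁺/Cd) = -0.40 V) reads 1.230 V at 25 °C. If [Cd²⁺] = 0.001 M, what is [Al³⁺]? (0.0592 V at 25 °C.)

0.001 M

From the Nernst equation, log Q = n(E° − E)/0.0592 = 6(1.26 − 1.230)/0.0592 = 3.041, so Q = 1100.
With Q = [Al³⁺]^2/[Cd²⁺]^3 and the known concentrations, [Al³⁺]^2 in the numerator gives [Al³⁺] = 0.001 M.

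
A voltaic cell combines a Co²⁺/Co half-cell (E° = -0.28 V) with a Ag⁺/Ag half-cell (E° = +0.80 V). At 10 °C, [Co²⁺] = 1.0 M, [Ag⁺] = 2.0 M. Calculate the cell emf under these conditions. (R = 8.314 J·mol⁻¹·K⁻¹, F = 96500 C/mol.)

1.10 V

The Ag⁺/Ag couple has the higher reduction potential and acts as the cathode, so E°_cell = +0.80 − (-0.28) = 1.08 V.
Balancing electrons gives n = 2; the reaction quotient is Q = [Co²⁺]/[Ag⁺]^2 = 0.250.
E = E° − (RT/nF) ln Q = 1.08 − (8.314×283)/(2×96500) × (-1.386) = 1.080 + 0.017 = 1.097 V.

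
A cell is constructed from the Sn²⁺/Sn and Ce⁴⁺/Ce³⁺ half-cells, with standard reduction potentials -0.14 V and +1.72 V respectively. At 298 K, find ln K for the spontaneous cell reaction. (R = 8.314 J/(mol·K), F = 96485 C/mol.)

E°_cell = +1.72 − (-0.14) = 1.86 V, with n = 2 electrons transferred.
At equilibrium E = 0, so the Nernst equation gives ln K = nFE°/RT = (2)(96485)(1.86)/((8.314)(298)) = 144.87.

ln K = 144.9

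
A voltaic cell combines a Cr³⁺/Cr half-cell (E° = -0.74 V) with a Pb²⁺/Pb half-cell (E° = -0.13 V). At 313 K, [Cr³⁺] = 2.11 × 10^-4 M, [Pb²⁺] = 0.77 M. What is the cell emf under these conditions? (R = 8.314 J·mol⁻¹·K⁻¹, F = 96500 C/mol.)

The Pb²⁺/Pb couple has the higher reduction potential and acts as the cathode, so E°_cell = -0.13 − (-0.74) = 0.61 V.
Balancing electrons gives n = 6; the reaction quotient is Q = [Cr³⁺]^2/[Pb²⁺]^3 = 9.75 × 10^-8.
E = E° − (RT/nF) ln Q = 0.61 − (8.314×313)/(6×96500) × (-16.143) = 0.610 + 0.073 = 0.683 V.

0.683 V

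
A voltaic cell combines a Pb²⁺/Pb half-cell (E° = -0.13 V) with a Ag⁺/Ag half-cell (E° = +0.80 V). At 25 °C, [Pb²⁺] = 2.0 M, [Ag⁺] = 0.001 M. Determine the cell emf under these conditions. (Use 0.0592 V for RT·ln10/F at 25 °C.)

The Ag⁺/Ag couple has the higher reduction potential and acts as the cathode, so E°_cell = +0.80 − (-0.13) = 0.93 V.
Balancing electrons gives n = 2; the reaction quotient is Q = [Pb²⁺]/[Ag⁺]^2 = 2 × 10^6.
At 25 °C, E = E° − (0.0592/n) log Q = 0.93 − (0.0592/2)(6.301) = 0.930 − 0.187 = 0.743 V.

0.743 V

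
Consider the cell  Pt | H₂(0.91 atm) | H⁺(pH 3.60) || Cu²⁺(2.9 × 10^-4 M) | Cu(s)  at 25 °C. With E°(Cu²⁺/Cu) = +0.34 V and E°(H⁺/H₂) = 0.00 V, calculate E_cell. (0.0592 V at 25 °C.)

The Cu²⁺/Cu couple is the cathode, so E°_cell = 0.34 V; n = 2.
[H⁺] = 10^(−3.60) = 2.5 × 10^-4 M, and Q = [H⁺]^2 / ([Cu²⁺]·P(H₂)) = 2.39 × 10^-4.
E = E° − (0.0592/2) log Q = 0.34 − (0.0592/2)(-3.621) = 0.447 V.

0.45 V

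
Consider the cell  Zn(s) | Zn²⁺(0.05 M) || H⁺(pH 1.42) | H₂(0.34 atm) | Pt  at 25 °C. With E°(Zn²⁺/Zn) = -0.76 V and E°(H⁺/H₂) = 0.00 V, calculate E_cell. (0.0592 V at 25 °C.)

0.73 V

The hydrogen couple is the cathode, so E°_cell = 0.76 V; n = 2.
[H⁺] = 10^(−1.42) = 0.038 M, and Q = [Zn²⁺]·P(H₂) / [H⁺]^2 = 11.8.
E = E° − (0.0592/2) log Q = 0.76 − (0.0592/2)(1.070) = 0.728 V.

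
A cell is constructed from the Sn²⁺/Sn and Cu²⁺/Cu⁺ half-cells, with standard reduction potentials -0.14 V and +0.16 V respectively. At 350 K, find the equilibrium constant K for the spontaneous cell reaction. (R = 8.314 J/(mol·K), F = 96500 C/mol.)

E°_cell = +0.16 − (-0.14) = 0.30 V, with n = 2 electrons transferred.
At equilibrium E = 0, so the Nernst equation gives ln K = nFE°/RT = (2)(96500)(0.30)/((8.314)(350)) = 19.90.
K = e^19.90 = 4.4 × 10^8.

4.4 × 10^8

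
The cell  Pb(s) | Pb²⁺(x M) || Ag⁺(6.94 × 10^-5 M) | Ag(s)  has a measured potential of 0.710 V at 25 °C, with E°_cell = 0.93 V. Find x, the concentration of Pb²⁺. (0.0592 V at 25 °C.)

0.13 M

From the Nernst equation, log Q = n(E° − E)/0.0592 = 2(0.93 − 0.710)/0.0592 = 7.432, so Q = 2.71 × 10^7.
With Q = [Pb²⁺]/[Ag⁺]^2 and the known concentrations, [Pb²⁺] in the numerator gives [Pb²⁺] = 0.13 M.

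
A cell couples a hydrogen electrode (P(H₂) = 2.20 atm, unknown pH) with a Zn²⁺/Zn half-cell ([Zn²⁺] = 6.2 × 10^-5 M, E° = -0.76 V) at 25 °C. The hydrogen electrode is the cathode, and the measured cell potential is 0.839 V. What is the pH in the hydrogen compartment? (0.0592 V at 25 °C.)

E°_cell = 0.76 V and n = 2.
log Q = n(E° − E)/0.0592 = 2×(0.76 − 0.839)/0.0592 = -2.669.
With Q = [Zn²⁺]·P(H₂) / [H⁺]^2, solving for [H⁺] gives log[H⁺] = -0.598, so pH = 0.60.

pH = 0.60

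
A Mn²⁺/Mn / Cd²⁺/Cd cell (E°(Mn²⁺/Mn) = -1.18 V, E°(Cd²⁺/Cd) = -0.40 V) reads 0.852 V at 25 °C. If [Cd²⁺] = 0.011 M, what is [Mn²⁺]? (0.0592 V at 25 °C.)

From the Nernst equation, log Q = n(E° − E)/0.0592 = 2(0.78 − 0.852)/0.0592 = -2.432, so Q = 0.00369.
With Q = [Mn²⁺]/[Cd²⁺] and the known concentrations, [Mn²⁺] in the numerator gives [Mn²⁺] = 4.1 × 10^-5 M.

4.1 × 10^-5 M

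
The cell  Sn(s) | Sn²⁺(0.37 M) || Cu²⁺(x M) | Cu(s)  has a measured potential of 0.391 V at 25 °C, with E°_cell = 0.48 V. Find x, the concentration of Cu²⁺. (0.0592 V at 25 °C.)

From the Nernst equation, log Q = n(E° − E)/0.0592 = 2(0.48 − 0.391)/0.0592 = 3.007, so Q = 1020.
With Q = [Sn²⁺]/[Cu²⁺] and the known concentrations, [Cu²⁺] in the denominator gives [Cu²⁺] = 3.6 × 10^-4 M.

3.6 × 10^-4 M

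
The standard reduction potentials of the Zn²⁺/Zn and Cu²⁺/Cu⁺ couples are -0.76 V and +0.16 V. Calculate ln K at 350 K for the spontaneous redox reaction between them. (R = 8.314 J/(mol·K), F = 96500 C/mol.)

E°_cell = +0.16 − (-0.76) = 0.92 V, with n = 2 electrons transferred.
At equilibrium E = 0, so the Nernst equation gives ln K = nFE°/RT = (2)(96500)(0.92)/((8.314)(350)) = 61.02.

ln K = 61.0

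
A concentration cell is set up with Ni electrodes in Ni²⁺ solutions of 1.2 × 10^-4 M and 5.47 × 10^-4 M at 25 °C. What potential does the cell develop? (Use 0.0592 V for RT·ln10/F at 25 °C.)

0.020 V

Both half-cells are Ni²⁺/Ni, so E°_cell = 0. The concentrated side is the cathode; the cell reaction moves Ni²⁺ from high to low concentration with n = 2.
Q = [Ni²⁺]_dilute/[Ni²⁺]_conc = 1.2 × 10^-4/5.47 × 10^-4 = 0.219.
E = 0 − (0.0592/2) log Q = −(0.0592/2)(-0.659) = 0.0195 V.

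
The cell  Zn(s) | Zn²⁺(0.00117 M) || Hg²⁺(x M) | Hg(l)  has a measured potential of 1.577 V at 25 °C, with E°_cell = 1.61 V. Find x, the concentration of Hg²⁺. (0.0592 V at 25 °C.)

From the Nernst equation, log Q = n(E° − E)/0.0592 = 2(1.61 − 1.577)/0.0592 = 1.115, so Q = 13.0.
With Q = [Zn²⁺]/[Hg²⁺] and the known concentrations, [Hg²⁺] in the denominator gives [Hg²⁺] = 9 × 10^-5 M.

9 × 10^-5 M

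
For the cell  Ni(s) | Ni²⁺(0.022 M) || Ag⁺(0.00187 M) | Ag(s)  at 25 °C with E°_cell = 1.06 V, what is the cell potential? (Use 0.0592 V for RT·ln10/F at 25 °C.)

Balancing electrons gives n = 2; the reaction quotient is Q = [Ni²⁺]/[Ag⁺]^2 = 6290.
At 25 °C, E = E° − (0.0592/n) log Q = 1.06 − (0.0592/2)(3.799) = 1.060 − 0.112 = 0.948 V.

0.948 V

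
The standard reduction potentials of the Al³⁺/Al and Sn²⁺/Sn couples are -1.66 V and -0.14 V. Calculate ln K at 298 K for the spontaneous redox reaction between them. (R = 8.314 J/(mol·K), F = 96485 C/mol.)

ln K = 355.2

E°_cell = -0.14 − (-1.66) = 1.52 V, with n = 6 electrons transferred.
At equilibrium E = 0, so the Nernst equation gives ln K = nFE°/RT = (6)(96485)(1.52)/((8.314)(298)) = 355.16.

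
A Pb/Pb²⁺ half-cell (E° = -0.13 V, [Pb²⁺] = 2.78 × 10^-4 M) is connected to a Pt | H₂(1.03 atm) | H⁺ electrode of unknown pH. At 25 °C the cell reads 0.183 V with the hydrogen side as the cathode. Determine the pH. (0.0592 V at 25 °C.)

E°_cell = 0.13 V and n = 2.
log Q = n(E° − E)/0.0592 = 2×(0.13 − 0.183)/0.0592 = -1.791.
With Q = [Pb²⁺]·P(H₂) / [H⁺]^2, solving for [H⁺] gives log[H⁺] = -0.876, so pH = 0.88.

pH = 0.88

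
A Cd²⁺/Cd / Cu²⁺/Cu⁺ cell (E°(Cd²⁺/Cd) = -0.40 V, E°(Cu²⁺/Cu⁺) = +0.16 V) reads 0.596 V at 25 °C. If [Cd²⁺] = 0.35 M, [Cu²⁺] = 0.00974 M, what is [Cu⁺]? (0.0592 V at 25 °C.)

From the Nernst equation, log Q = n(E° − E)/0.0592 = 2(0.56 − 0.596)/0.0592 = -1.216, so Q = 0.0608.
With Q = [Cd²⁺]·[Cu⁺]^2/[Cu²⁺]^2 and the known concentrations, [Cu⁺]^2 in the numerator gives [Cu⁺] = 0.0041 M.

0.0041 M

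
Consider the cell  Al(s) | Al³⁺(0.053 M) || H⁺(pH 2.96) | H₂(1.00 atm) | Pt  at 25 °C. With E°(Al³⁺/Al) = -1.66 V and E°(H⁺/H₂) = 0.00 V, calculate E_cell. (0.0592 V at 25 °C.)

The hydrogen couple is the cathode, so E°_cell = 1.66 V; n = 6.
[H⁺] = 10^(−2.96) = 0.0011 M, and Q = [Al³⁺]^2·P(H₂)^3 / [H⁺]^6 = 1.62 × 10^15.
E = E° − (0.0592/6) log Q = 1.66 − (0.0592/6)(15.209) = 1.510 V.

1.51 V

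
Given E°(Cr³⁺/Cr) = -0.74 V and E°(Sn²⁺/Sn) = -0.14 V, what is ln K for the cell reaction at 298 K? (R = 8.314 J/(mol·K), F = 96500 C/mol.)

E°_cell = -0.14 − (-0.74) = 0.60 V, with n = 6 electrons transferred.
At equilibrium E = 0, so the Nernst equation gives ln K = nFE°/RT = (6)(96500)(0.60)/((8.314)(298)) = 140.22.

ln K = 140.2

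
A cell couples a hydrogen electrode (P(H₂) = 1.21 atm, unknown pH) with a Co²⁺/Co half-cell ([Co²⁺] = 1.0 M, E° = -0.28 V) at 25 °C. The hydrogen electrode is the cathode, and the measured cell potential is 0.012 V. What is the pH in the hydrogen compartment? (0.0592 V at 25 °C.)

pH = 4.49

E°_cell = 0.28 V and n = 2.
log Q = n(E° − E)/0.0592 = 2×(0.28 − 0.012)/0.0592 = 9.054.
With Q = [Co²⁺]·P(H₂) / [H⁺]^2, solving for [H⁺] gives log[H⁺] = -4.486, so pH = 4.49.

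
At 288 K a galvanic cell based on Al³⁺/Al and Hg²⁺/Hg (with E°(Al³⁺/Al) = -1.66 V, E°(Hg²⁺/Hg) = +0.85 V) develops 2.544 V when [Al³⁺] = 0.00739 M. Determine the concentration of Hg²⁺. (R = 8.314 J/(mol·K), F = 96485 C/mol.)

From the Nernst equation, ln Q = nF(E° − E)/RT = 6×96485×(2.51 − 2.544)/(8.314×288) = -8.220, so Q = 2.69 × 10^-4.
With Q = [Al³⁺]^2/[Hg²⁺]^3 and the known concentrations, [Hg²⁺]^3 in the denominator gives [Hg²⁺] = 0.59 M.

0.59 M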